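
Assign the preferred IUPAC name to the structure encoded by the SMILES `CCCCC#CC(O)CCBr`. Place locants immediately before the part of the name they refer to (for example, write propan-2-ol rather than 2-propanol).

The longest carbon chain that includes the –OH group and the multiple bond has 9 carbons, so the parent hydride is nonane.
The highest-priority functional group is an alcohol (–OH), so the name ends in -ol.
There is one C≡C triple bond, indicated by the ending -yne.
Number the chain so that numbering from this end puts the hydroxyl group at C-3 rather than C-7.
With this numbering: the hydroxyl at C-3; the triple bond between C-4 and C-5; a bromo group at C-1.
The name is 1-bromonon-4-yn-3-ol.

1-bromonon-4-yn-3-ol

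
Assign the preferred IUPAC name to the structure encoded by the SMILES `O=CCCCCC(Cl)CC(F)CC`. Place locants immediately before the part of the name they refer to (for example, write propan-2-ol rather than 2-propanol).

6-chloro-8-fluorodecanal

The longest carbon chain that includes the –CHO group has 10 carbons, so the parent hydride is decane.
An aldehyde (terminal –CHO) is the principal characteristic group, giving the suffix -al.
Choose the numbering such that the aldehyde carbon is C-1 by definition.
With this numbering: a chloro group at C-6; a fluoro group at C-8.
Prefixes are listed alphabetically: chloro, fluoro.
Putting it together: 6-chloro-8-fluorodecanal.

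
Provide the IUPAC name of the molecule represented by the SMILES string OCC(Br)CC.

Counting along the main chain through the –OH group gives 4 carbons: the parent is butane.
The highest-priority functional group is an alcohol (–OH), so the name ends in -ol.
Choose the numbering such that numbering from this end puts the hydroxyl group at C-1 rather than C-4.
That gives the hydroxyl at C-1; a bromo group at C-2.
Assembling the pieces gives 2-bromobutan-1-ol.

2-bromobutan-1-ol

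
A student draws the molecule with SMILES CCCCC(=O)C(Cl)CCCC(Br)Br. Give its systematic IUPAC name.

The longest carbon chain that includes the carbonyl has 10 carbons, so the parent hydride is decane.
The highest-priority functional group is a ketone (C=O on an internal carbon), so the name ends in -one.
The numbering direction is chosen so that numbering from this end puts the carbonyl group at C-5 rather than C-6.
That gives the carbonyl at C-5; two bromo groups at C-10; a chloro group at C-6.
Substituent prefixes are cited in alphabetical order (multiplying prefixes like di-/tri- are ignored for ordering).
Assembling the pieces gives 10,10-dibromo-6-chlorodecan-5-one.

10,10-dibromo-6-chlorodecan-5-one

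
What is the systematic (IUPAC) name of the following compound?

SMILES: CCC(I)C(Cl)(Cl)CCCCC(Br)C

The parent chain contains 10 carbons (decane).
Choose the numbering such that the substituent locant set {2,7,7,8} is lower than {3,4,4,9} at the first point of difference.
With this numbering: a bromo group at C-2; two chloro groups at C-7; an iodo group at C-8.
Substituent prefixes are cited in alphabetical order (multiplying prefixes like di-/tri- are ignored for ordering).
Putting it together: 2-bromo-7,7-dichloro-8-iododecane.

2-bromo-7,7-dichloro-8-iododecane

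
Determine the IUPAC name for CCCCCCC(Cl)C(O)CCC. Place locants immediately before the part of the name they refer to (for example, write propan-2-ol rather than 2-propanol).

Counting along the main chain through the –OH group gives 11 carbons: the parent is undecane.
The principal characteristic group is an alcohol (–OH), named with the suffix -ol.
Choose the numbering such that numbering from this end puts the hydroxyl group at C-4 rather than C-8.
With this numbering: the hydroxyl at C-4; a chloro group at C-5.
Assembling the pieces gives 5-chloroundecan-4-ol.

5-chloroundecan-4-ol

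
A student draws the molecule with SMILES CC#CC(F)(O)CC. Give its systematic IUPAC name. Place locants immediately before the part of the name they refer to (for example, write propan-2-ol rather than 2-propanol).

3-fluorohex-4-yn-3-ol

The longest chain bearing the –OH group and the multiple bond is 6 carbons long (hexane).
The highest-priority functional group is an alcohol (–OH), so the name ends in -ol.
The chain contains a C≡C triple bond, so the unsaturation ending is -yne.
The numbering direction is chosen so that numbering from this end puts the hydroxyl group at C-3 rather than C-4.
This places the hydroxyl at C-3; the triple bond between C-4 and C-5; a fluoro group at C-3.
Putting it together: 3-fluorohex-4-yn-3-ol.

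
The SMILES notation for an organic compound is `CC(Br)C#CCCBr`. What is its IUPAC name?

1,5-dibromohex-3-yne

Counting along the main chain through the multiple bond gives 6 carbons: the parent is hexane.
A C≡C triple bond in the chain gives the infix -yne-.
The numbering direction is chosen so that the substituent locant set {1,5} is lower than {2,6} at the first point of difference.
That gives the triple bond between C-3 and C-4; bromo groups at C-1 and C-5.
Assembling the pieces gives 1,5-dibromohex-3-yne.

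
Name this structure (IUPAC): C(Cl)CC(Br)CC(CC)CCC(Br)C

The parent chain contains 9 carbons (nonane).
Choose the numbering such that the substituent locant set {1,3,5,8} is lower than {2,5,7,9} at the first point of difference.
This places bromo groups at C-3 and C-8; a chloro group at C-1; an ethyl group at C-5.
Prefixes are listed alphabetically: bromo, chloro, ethyl.
The name is 3,8-dibromo-1-chloro-5-ethylnonane.

3,8-dibromo-1-chloro-5-ethylnonane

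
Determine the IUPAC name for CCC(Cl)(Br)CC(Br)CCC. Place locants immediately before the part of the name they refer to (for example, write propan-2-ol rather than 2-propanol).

The parent chain contains 8 carbons (octane).
The numbering direction is chosen so that the substituent locant set {3,3,5} is lower than {4,6,6} at the first point of difference.
This places bromo groups at C-3 and C-5; a chloro group at C-3.
Substituent prefixes are cited in alphabetical order (multiplying prefixes like di-/tri- are ignored for ordering).
Putting it together: 3,5-dibromo-3-chlorooctane.

3,5-dibromo-3-chlorooctane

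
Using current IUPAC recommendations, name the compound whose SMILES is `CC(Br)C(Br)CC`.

The longest carbon chain is 5 atoms: the parent is pentane.
Number the chain so that the substituent locant set {2,3} is lower than {3,4} at the first point of difference.
This places bromo groups at C-2 and C-3.
The name is 2,3-dibromopentane.

2,3-dibromopentane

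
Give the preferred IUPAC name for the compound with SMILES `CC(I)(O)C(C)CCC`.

The longest carbon chain that includes the –OH group has 6 carbons, so the parent hydride is hexane.
An alcohol (–OH) is the principal characteristic group, giving the suffix -ol.
Choose the numbering such that numbering from this end puts the hydroxyl group at C-2 rather than C-5.
With this numbering: the hydroxyl at C-2; an iodo group at C-2; a methyl group at C-3.
Substituent prefixes are cited in alphabetical order (multiplying prefixes like di-/tri- are ignored for ordering).
Putting it together: 2-iodo-3-methylhexan-2-ol.

2-iodo-3-methylhexan-2-ol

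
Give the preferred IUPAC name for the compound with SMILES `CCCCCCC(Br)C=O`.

Counting along the main chain through the –CHO group gives 8 carbons: the parent is octane.
The highest-priority functional group is an aldehyde (terminal –CHO), so the name ends in -al.
Number the chain so that the aldehyde carbon is C-1 by definition.
With this numbering: a bromo group at C-2.
The name is 2-bromooctanal.

2-bromooctanal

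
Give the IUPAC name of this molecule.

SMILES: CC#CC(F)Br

Counting along the main chain through the multiple bond gives 4 carbons: the parent is butane.
There is one C≡C triple bond, indicated by the ending -yne.
Choose the numbering such that the substituent locant set {1,1} is lower than {4,4} at the first point of difference.
This places the triple bond between C-2 and C-3; a bromo group at C-1; a fluoro group at C-1.
The substituents are ordered alphabetically, ignoring any di-/tri- multipliers.
Assembling the pieces gives 1-bromo-1-fluorobut-2-yne.

1-bromo-1-fluorobut-2-yne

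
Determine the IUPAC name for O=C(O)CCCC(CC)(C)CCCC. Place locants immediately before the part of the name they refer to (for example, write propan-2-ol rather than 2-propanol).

5-ethyl-5-methylnonanoic acid

Counting along the main chain through the –COOH group gives 9 carbons: the parent is nonane.
The principal characteristic group is a carboxylic acid (terminal –COOH), named with the suffix -oic acid.
The numbering direction is chosen so that the carboxylic acid carbon is C-1 by definition.
With this numbering: an ethyl group at C-5; a methyl group at C-5.
The substituents are ordered alphabetically, ignoring any di-/tri- multipliers.
Putting it together: 5-ethyl-5-methylnonanoic acid.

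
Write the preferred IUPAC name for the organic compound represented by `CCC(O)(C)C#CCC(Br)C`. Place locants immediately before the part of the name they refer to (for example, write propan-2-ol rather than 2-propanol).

Counting along the main chain through the –OH group and the multiple bond gives 8 carbons: the parent is octane.
The principal characteristic group is an alcohol (–OH), named with the suffix -ol.
A C≡C triple bond in the chain gives the infix -yne-.
Number the chain so that numbering from this end puts the hydroxyl group at C-3 rather than C-6.
This places the hydroxyl at C-3; the triple bond between C-4 and C-5; a bromo group at C-7; a methyl group at C-3.
The substituents are ordered alphabetically, ignoring any di-/tri- multipliers.
Assembling the pieces gives 7-bromo-3-methyloct-4-yn-3-ol.

7-bromo-3-methyloct-4-yn-3-ol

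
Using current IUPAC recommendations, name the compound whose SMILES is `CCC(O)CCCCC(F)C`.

The longest chain bearing the –OH group is 9 carbons long (nonane).
An alcohol (–OH) is the principal characteristic group, giving the suffix -ol.
Number the chain so that numbering from this end puts the hydroxyl group at C-3 rather than C-7.
This places the hydroxyl at C-3; a fluoro group at C-8.
The name is 8-fluorononan-3-ol.

8-fluorononan-3-ol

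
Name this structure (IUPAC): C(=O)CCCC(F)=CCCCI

5-fluoro-9-iodonon-5-enal

The longest carbon chain that includes the –CHO group and the multiple bond has 9 carbons, so the parent hydride is nonane.
The highest-priority functional group is an aldehyde (terminal –CHO), so the name ends in -al.
A C=C double bond in the chain gives the infix -ene-.
Choose the numbering such that the aldehyde carbon is C-1 by definition.
With this numbering: the double bond between C-5 and C-6; a fluoro group at C-5; an iodo group at C-9.
The substituents are ordered alphabetically, ignoring any di-/tri- multipliers.
Putting it together: 5-fluoro-9-iodonon-5-enal.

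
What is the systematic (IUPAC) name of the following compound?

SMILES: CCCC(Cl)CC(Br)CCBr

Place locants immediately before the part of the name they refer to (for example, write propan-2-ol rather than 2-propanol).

1,3-dibromo-5-chlorooctane

The longest carbon chain is 8 atoms: the parent is octane.
Number the chain so that the substituent locant set {1,3,5} is lower than {4,6,8} at the first point of difference.
With this numbering: bromo groups at C-1 and C-3; a chloro group at C-5.
Prefixes are listed alphabetically: bromo, chloro.
Putting it together: 1,3-dibromo-5-chlorooctane.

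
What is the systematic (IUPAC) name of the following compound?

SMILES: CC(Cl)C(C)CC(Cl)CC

The longest continuous carbon chain has 7 atoms, so the parent hydride is heptane.
Number the chain so that the substituent locant set {2,3,5} is lower than {3,5,6} at the first point of difference.
This places chloro groups at C-2 and C-5; a methyl group at C-3.
The substituents are ordered alphabetically, ignoring any di-/tri- multipliers.
The name is 2,5-dichloro-3-methylheptane.

2,5-dichloro-3-methylheptane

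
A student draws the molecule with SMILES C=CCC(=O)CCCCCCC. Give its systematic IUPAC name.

undec-1-en-4-one

The longest carbon chain that includes the carbonyl and the multiple bond has 11 carbons, so the parent hydride is undecane.
A ketone (C=O on an internal carbon) is the principal characteristic group, giving the suffix -one.
The chain contains a C=C double bond, so the unsaturation ending is -ene.
The numbering direction is chosen so that numbering from this end puts the carbonyl group at C-4 rather than C-8.
That gives the carbonyl at C-4; the double bond between C-1 and C-2.
The name is undec-1-en-4-one.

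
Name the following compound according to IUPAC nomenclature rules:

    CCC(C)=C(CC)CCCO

4-ethyl-5-methylhept-4-en-1-ol

The longest chain bearing the –OH group and the multiple bond is 7 carbons long (heptane).
The principal characteristic group is an alcohol (–OH), named with the suffix -ol.
There is one C=C double bond, indicated by the ending -ene.
Number the chain so that numbering from this end puts the hydroxyl group at C-1 rather than C-7.
That gives the hydroxyl at C-1; the double bond between C-4 and C-5; an ethyl group at C-4; a methyl group at C-5.
Prefixes are listed alphabetically: ethyl, methyl.
The name is 4-ethyl-5-methylhept-4-en-1-ol.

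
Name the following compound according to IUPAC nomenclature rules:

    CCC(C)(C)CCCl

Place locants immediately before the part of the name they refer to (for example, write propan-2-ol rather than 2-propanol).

The longest carbon chain is 5 atoms: the parent is pentane.
Number the chain so that the substituent locant set {1,3,3} is lower than {3,3,5} at the first point of difference.
That gives a chloro group at C-1; two methyl groups at C-3.
Substituent prefixes are cited in alphabetical order (multiplying prefixes like di-/tri- are ignored for ordering).
Putting it together: 1-chloro-3,3-dimethylpentane.

1-chloro-3,3-dimethylpentane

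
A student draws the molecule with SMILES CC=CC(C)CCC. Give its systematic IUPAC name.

4-methylhept-2-ene

The longest chain bearing the multiple bond is 7 carbons long (heptane).
A C=C double bond in the chain gives the infix -ene-.
The numbering direction is chosen so that numbering from this end puts the double bond at C-2 rather than C-5.
With this numbering: the double bond between C-2 and C-3; a methyl group at C-4.
Putting it together: 4-methylhept-2-ene.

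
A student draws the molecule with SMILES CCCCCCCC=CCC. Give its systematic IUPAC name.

The longest carbon chain that includes the multiple bond has 11 carbons, so the parent hydride is undecane.
There is one C=C double bond, indicated by the ending -ene.
Number the chain so that numbering from this end puts the double bond at C-3 rather than C-8.
That gives the double bond between C-3 and C-4.
Putting it together: undec-3-ene.

undec-3-ene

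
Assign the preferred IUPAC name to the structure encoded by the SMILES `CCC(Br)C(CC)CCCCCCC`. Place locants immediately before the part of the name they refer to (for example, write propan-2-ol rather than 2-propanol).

3-bromo-4-ethylundecane

The longest continuous carbon chain has 11 atoms, so the parent hydride is undecane.
Number the chain so that the substituent locant set {3,4} is lower than {8,9} at the first point of difference.
That gives a bromo group at C-3; an ethyl group at C-4.
Prefixes are listed alphabetically: bromo, ethyl.
Putting it together: 3-bromo-4-ethylundecane.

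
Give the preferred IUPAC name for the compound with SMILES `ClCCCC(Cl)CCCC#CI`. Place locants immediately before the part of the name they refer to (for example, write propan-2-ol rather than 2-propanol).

The longest carbon chain that includes the multiple bond has 9 carbons, so the parent hydride is nonane.
A C≡C triple bond in the chain gives the infix -yne-.
Choose the numbering such that numbering from this end puts the triple bond at C-1 rather than C-8.
That gives the triple bond between C-1 and C-2; chloro groups at C-6 and C-9; an iodo group at C-1.
The substituents are ordered alphabetically, ignoring any di-/tri- multipliers.
The name is 6,9-dichloro-1-iodonon-1-yne.

6,9-dichloro-1-iodonon-1-yne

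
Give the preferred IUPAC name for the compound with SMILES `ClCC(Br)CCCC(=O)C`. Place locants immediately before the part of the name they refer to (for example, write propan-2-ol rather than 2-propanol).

6-bromo-7-chloroheptan-2-one

Counting along the main chain through the carbonyl gives 7 carbons: the parent is heptane.
The highest-priority functional group is a ketone (C=O on an internal carbon), so the name ends in -one.
Choose the numbering such that numbering from this end puts the carbonyl group at C-2 rather than C-6.
With this numbering: the carbonyl at C-2; a bromo group at C-6; a chloro group at C-7.
Prefixes are listed alphabetically: bromo, chloro.
The name is 6-bromo-7-chloroheptan-2-one.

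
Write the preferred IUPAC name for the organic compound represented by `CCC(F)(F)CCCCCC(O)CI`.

8,8-difluoro-1-iododecan-2-ol

The longest chain bearing the –OH group is 10 carbons long (decane).
The highest-priority functional group is an alcohol (–OH), so the name ends in -ol.
The numbering direction is chosen so that numbering from this end puts the hydroxyl group at C-2 rather than C-9.
This places the hydroxyl at C-2; two fluoro groups at C-8; an iodo group at C-1.
The substituents are ordered alphabetically, ignoring any di-/tri- multipliers.
The name is 8,8-difluoro-1-iododecan-2-ol.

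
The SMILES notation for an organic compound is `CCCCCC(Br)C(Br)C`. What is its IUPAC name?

The longest carbon chain is 8 atoms: the parent is octane.
Choose the numbering such that the substituent locant set {2,3} is lower than {6,7} at the first point of difference.
This places bromo groups at C-2 and C-3.
The name is 2,3-dibromooctane.

2,3-dibromooctane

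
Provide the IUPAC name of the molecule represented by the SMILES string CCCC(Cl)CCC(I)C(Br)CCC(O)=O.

The longest chain bearing the –COOH group is 11 carbons long (undecane).
The principal characteristic group is a carboxylic acid (terminal –COOH), named with the suffix -oic acid.
Number the chain so that the carboxylic acid carbon is C-1 by definition.
That gives a bromo group at C-4; a chloro group at C-8; an iodo group at C-5.
Substituent prefixes are cited in alphabetical order (multiplying prefixes like di-/tri- are ignored for ordering).
Putting it together: 4-bromo-8-chloro-5-iodoundecanoic acid.

4-bromo-8-chloro-5-iodoundecanoic acid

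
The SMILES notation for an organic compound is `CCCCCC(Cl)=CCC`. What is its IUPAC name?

The longest carbon chain that includes the multiple bond has 9 carbons, so the parent hydride is nonane.
The chain contains a C=C double bond, so the unsaturation ending is -ene.
Number the chain so that numbering from this end puts the double bond at C-3 rather than C-6.
This places the double bond between C-3 and C-4; a chloro group at C-4.
Assembling the pieces gives 4-chloronon-3-ene.

4-chloronon-3-ene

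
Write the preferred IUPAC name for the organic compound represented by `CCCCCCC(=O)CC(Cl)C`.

2-chlorodecan-4-one

The longest chain bearing the carbonyl is 10 carbons long (decane).
The highest-priority functional group is a ketone (C=O on an internal carbon), so the name ends in -one.
The numbering direction is chosen so that numbering from this end puts the carbonyl group at C-4 rather than C-7.
This places the carbonyl at C-4; a chloro group at C-2.
The name is 2-chlorodecan-4-one.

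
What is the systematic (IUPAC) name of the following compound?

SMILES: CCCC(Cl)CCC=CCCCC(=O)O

Counting along the main chain through the –COOH group and the multiple bond gives 12 carbons: the parent is dodecane.
A carboxylic acid (terminal –COOH) is the principal characteristic group, giving the suffix -oic acid.
The chain contains a C=C double bond, so the unsaturation ending is -ene.
The numbering direction is chosen so that the carboxylic acid carbon is C-1 by definition.
With this numbering: the double bond between C-5 and C-6; a chloro group at C-9.
Putting it together: 9-chlorododec-5-enoic acid.

9-chlorododec-5-enoic acid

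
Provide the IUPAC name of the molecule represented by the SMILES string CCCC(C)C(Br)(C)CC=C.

The longest carbon chain that includes the multiple bond has 8 carbons, so the parent hydride is octane.
The chain contains a C=C double bond, so the unsaturation ending is -ene.
Choose the numbering such that numbering from this end puts the double bond at C-1 rather than C-7.
With this numbering: the double bond between C-1 and C-2; a bromo group at C-4; methyl groups at C-4 and C-5.
Prefixes are listed alphabetically: bromo, methyl.
Putting it together: 4-bromo-4,5-dimethyloct-1-ene.

4-bromo-4,5-dimethyloct-1-ene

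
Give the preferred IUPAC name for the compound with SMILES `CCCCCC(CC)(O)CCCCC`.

6-ethylundecan-6-ol

The longest chain bearing the –OH group is 11 carbons long (undecane).
The principal characteristic group is an alcohol (–OH), named with the suffix -ol.
The molecule is symmetric, so either numbering direction gives the same locants.
That gives the hydroxyl at C-6; an ethyl group at C-6.
Putting it together: 6-ethylundecan-6-ol.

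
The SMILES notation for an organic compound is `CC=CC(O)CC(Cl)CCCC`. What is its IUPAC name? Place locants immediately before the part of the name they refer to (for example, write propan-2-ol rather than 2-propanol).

6-chlorodec-2-en-4-ol

Counting along the main chain through the –OH group and the multiple bond gives 10 carbons: the parent is decane.
An alcohol (–OH) is the principal characteristic group, giving the suffix -ol.
A C=C double bond in the chain gives the infix -ene-.
Number the chain so that numbering from this end puts the hydroxyl group at C-4 rather than C-7.
With this numbering: the hydroxyl at C-4; the double bond between C-2 and C-3; a chloro group at C-6.
Putting it together: 6-chlorodec-2-en-4-ol.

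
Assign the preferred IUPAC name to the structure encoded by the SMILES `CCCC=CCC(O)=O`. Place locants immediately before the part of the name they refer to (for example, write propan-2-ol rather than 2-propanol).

The longest chain bearing the –COOH group and the multiple bond is 7 carbons long (heptane).
The highest-priority functional group is a carboxylic acid (terminal –COOH), so the name ends in -oic acid.
There is one C=C double bond, indicated by the ending -ene.
Number the chain so that the carboxylic acid carbon is C-1 by definition.
That gives the double bond between C-3 and C-4.
Assembling the pieces gives hept-3-enoic acid.

hept-3-enoic acid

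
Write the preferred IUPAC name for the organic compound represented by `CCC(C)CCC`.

3-methylhexane

The longest carbon chain is 6 atoms: the parent is hexane.
Number the chain so that the substituent locant set {3} is lower than {4} at the first point of difference.
That gives a methyl group at C-3.
Assembling the pieces gives 3-methylhexane.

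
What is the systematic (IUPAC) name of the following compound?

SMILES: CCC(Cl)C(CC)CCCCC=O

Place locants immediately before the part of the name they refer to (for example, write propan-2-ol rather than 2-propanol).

The longest carbon chain that includes the –CHO group has 9 carbons, so the parent hydride is nonane.
The principal characteristic group is an aldehyde (terminal –CHO), named with the suffix -al.
Choose the numbering such that the aldehyde carbon is C-1 by definition.
This places a chloro group at C-7; an ethyl group at C-6.
Substituent prefixes are cited in alphabetical order (multiplying prefixes like di-/tri- are ignored for ordering).
The name is 7-chloro-6-ethylnonanal.

7-chloro-6-ethylnonanal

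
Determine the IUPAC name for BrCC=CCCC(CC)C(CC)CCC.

1-bromo-6,7-diethyldec-2-ene

Counting along the main chain through the multiple bond gives 10 carbons: the parent is decane.
A C=C double bond in the chain gives the infix -ene-.
Number the chain so that numbering from this end puts the double bond at C-2 rather than C-8.
This places the double bond between C-2 and C-3; a bromo group at C-1; ethyl groups at C-6 and C-7.
Prefixes are listed alphabetically: bromo, ethyl.
Assembling the pieces gives 1-bromo-6,7-diethyldec-2-ene.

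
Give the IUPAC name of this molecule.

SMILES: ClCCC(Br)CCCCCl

The parent chain contains 7 carbons (heptane).
Choose the numbering such that the substituent locant set {1,3,7} is lower than {1,5,7} at the first point of difference.
That gives a bromo group at C-3; chloro groups at C-1 and C-7.
Substituent prefixes are cited in alphabetical order (multiplying prefixes like di-/tri- are ignored for ordering).
Assembling the pieces gives 3-bromo-1,7-dichloroheptane.

3-bromo-1,7-dichloroheptane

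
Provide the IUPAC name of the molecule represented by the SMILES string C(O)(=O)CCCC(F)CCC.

Counting along the main chain through the –COOH group gives 8 carbons: the parent is octane.
A carboxylic acid (terminal –COOH) is the principal characteristic group, giving the suffix -oic acid.
Choose the numbering such that the carboxylic acid carbon is C-1 by definition.
That gives a fluoro group at C-5.
Putting it together: 5-fluorooctanoic acid.

5-fluorooctanoic acid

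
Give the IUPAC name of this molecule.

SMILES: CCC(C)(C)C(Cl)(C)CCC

4-chloro-3,3,4-trimethylheptane

The longest continuous carbon chain has 7 atoms, so the parent hydride is heptane.
Number the chain so that the substituent locant set {3,3,4,4} is lower than {4,4,5,5} at the first point of difference.
This places a chloro group at C-4; methyl groups at C-3 (×2) and C-4.
Substituent prefixes are cited in alphabetical order (multiplying prefixes like di-/tri- are ignored for ordering).
Assembling the pieces gives 4-chloro-3,3,4-trimethylheptane.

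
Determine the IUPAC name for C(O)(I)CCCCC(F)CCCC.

The longest chain bearing the –OH group is 10 carbons long (decane).
An alcohol (–OH) is the principal characteristic group, giving the suffix -ol.
Choose the numbering such that numbering from this end puts the hydroxyl group at C-1 rather than C-10.
This places the hydroxyl at C-1; a fluoro group at C-6; an iodo group at C-1.
Substituent prefixes are cited in alphabetical order (multiplying prefixes like di-/tri- are ignored for ordering).
Putting it together: 6-fluoro-1-iododecan-1-ol.

6-fluoro-1-iododecan-1-ol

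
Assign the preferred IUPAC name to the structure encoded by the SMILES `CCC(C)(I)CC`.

The longest carbon chain is 5 atoms: the parent is pentane.
The molecule is symmetric, so either numbering direction gives the same locants.
This places an iodo group at C-3; a methyl group at C-3.
The substituents are ordered alphabetically, ignoring any di-/tri- multipliers.
Assembling the pieces gives 3-iodo-3-methylpentane.

3-iodo-3-methylpentane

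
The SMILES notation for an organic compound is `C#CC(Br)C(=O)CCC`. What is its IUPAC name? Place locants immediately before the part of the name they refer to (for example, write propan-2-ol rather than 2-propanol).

The longest chain bearing the carbonyl and the multiple bond is 7 carbons long (heptane).
A ketone (C=O on an internal carbon) is the principal characteristic group, giving the suffix -one.
There is one C≡C triple bond, indicated by the ending -yne.
Number the chain so that numbering from this end puts the triple bond at C-1 rather than C-6.
With this numbering: the carbonyl at C-4; the triple bond between C-1 and C-2; a bromo group at C-3.
Assembling the pieces gives 3-bromohept-1-yn-4-one.

3-bromohept-1-yn-4-one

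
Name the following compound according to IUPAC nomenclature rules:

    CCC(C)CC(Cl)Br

1-bromo-1-chloro-3-methylpentane

The parent chain contains 5 carbons (pentane).
Number the chain so that the substituent locant set {1,1,3} is lower than {3,5,5} at the first point of difference.
This places a bromo group at C-1; a chloro group at C-1; a methyl group at C-3.
Prefixes are listed alphabetically: bromo, chloro, methyl.
Putting it together: 1-bromo-1-chloro-3-methylpentane.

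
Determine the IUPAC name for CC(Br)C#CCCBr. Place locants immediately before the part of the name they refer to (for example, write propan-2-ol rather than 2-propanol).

1,5-dibromohex-3-yne

The longest carbon chain that includes the multiple bond has 6 carbons, so the parent hydride is hexane.
A C≡C triple bond in the chain gives the infix -yne-.
Choose the numbering such that the substituent locant set {1,5} is lower than {2,6} at the first point of difference.
This places the triple bond between C-3 and C-4; bromo groups at C-1 and C-5.
Putting it together: 1,5-dibromohex-3-yne.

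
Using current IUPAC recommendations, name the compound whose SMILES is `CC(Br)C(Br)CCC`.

2,3-dibromohexane

The longest continuous carbon chain has 6 atoms, so the parent hydride is hexane.
Number the chain so that the substituent locant set {2,3} is lower than {4,5} at the first point of difference.
With this numbering: bromo groups at C-2 and C-3.
Putting it together: 2,3-dibromohexane.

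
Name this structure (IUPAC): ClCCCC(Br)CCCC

4-bromo-1-chlorooctane

The longest carbon chain is 8 atoms: the parent is octane.
Number the chain so that the substituent locant set {1,4} is lower than {5,8} at the first point of difference.
That gives a bromo group at C-4; a chloro group at C-1.
The substituents are ordered alphabetically, ignoring any di-/tri- multipliers.
Putting it together: 4-bromo-1-chlorooctane.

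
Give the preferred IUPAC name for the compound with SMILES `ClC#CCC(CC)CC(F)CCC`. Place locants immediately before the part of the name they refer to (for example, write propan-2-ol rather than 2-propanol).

The longest chain bearing the multiple bond is 9 carbons long (nonane).
There is one C≡C triple bond, indicated by the ending -yne.
Number the chain so that numbering from this end puts the triple bond at C-1 rather than C-8.
That gives the triple bond between C-1 and C-2; a chloro group at C-1; an ethyl group at C-4; a fluoro group at C-6.
The substituents are ordered alphabetically, ignoring any di-/tri- multipliers.
The name is 1-chloro-4-ethyl-6-fluoronon-1-yne.

1-chloro-4-ethyl-6-fluoronon-1-yne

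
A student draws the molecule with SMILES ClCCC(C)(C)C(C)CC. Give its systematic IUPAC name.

1-chloro-3,3,4-trimethylhexane

The parent chain contains 6 carbons (hexane).
The numbering direction is chosen so that the substituent locant set {1,3,3,4} is lower than {3,4,4,6} at the first point of difference.
With this numbering: a chloro group at C-1; methyl groups at C-3 (×2) and C-4.
The substituents are ordered alphabetically, ignoring any di-/tri- multipliers.
Assembling the pieces gives 1-chloro-3,3,4-trimethylhexane.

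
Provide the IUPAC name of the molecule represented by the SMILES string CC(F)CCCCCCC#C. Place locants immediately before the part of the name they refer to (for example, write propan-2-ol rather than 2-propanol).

9-fluorodec-1-yne

The longest chain bearing the multiple bond is 10 carbons long (decane).
There is one C≡C triple bond, indicated by the ending -yne.
Choose the numbering such that numbering from this end puts the triple bond at C-1 rather than C-9.
With this numbering: the triple bond between C-1 and C-2; a fluoro group at C-9.
The name is 9-fluorodec-1-yne.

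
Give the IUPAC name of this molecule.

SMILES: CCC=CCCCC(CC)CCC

8-ethylundec-3-ene

Counting along the main chain through the multiple bond gives 11 carbons: the parent is undecane.
There is one C=C double bond, indicated by the ending -ene.
Choose the numbering such that numbering from this end puts the double bond at C-3 rather than C-8.
That gives the double bond between C-3 and C-4; an ethyl group at C-8.
Putting it together: 8-ethylundec-3-ene.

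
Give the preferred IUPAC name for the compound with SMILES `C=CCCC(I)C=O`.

Counting along the main chain through the –CHO group and the multiple bond gives 6 carbons: the parent is hexane.
The principal characteristic group is an aldehyde (terminal –CHO), named with the suffix -al.
A C=C double bond in the chain gives the infix -ene-.
Choose the numbering such that the aldehyde carbon is C-1 by definition.
This places the double bond between C-5 and C-6; an iodo group at C-2.
Putting it together: 2-iodohex-5-enal.

2-iodohex-5-enal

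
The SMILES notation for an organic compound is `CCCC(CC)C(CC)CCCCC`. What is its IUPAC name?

4,5-diethyldecane

The longest carbon chain is 10 atoms: the parent is decane.
Number the chain so that the substituent locant set {4,5} is lower than {6,7} at the first point of difference.
With this numbering: ethyl groups at C-4 and C-5.
The name is 4,5-diethyldecane.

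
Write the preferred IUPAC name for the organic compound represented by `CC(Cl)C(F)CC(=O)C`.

5-chloro-4-fluorohexan-2-one

The longest carbon chain that includes the carbonyl has 6 carbons, so the parent hydride is hexane.
A ketone (C=O on an internal carbon) is the principal characteristic group, giving the suffix -one.
Number the chain so that numbering from this end puts the carbonyl group at C-2 rather than C-5.
This places the carbonyl at C-2; a chloro group at C-5; a fluoro group at C-4.
Substituent prefixes are cited in alphabetical order (multiplying prefixes like di-/tri- are ignored for ordering).
Putting it together: 5-chloro-4-fluorohexan-2-one.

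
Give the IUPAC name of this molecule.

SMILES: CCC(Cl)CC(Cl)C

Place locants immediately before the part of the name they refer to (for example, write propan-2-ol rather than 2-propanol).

2,4-dichlorohexane

The longest continuous carbon chain has 6 atoms, so the parent hydride is hexane.
Choose the numbering such that the substituent locant set {2,4} is lower than {3,5} at the first point of difference.
With this numbering: chloro groups at C-2 and C-4.
Assembling the pieces gives 2,4-dichlorohexane.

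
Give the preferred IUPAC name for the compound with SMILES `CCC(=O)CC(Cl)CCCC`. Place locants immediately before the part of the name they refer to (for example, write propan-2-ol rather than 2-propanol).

5-chlorononan-3-one

Counting along the main chain through the carbonyl gives 9 carbons: the parent is nonane.
The highest-priority functional group is a ketone (C=O on an internal carbon), so the name ends in -one.
Number the chain so that numbering from this end puts the carbonyl group at C-3 rather than C-7.
This places the carbonyl at C-3; a chloro group at C-5.
The name is 5-chlorononan-3-one.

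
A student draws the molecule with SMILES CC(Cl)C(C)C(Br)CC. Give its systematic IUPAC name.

4-bromo-2-chloro-3-methylhexane

The longest carbon chain is 6 atoms: the parent is hexane.
Choose the numbering such that the substituent locant set {2,3,4} is lower than {3,4,5} at the first point of difference.
With this numbering: a bromo group at C-4; a chloro group at C-2; a methyl group at C-3.
Substituent prefixes are cited in alphabetical order (multiplying prefixes like di-/tri- are ignored for ordering).
Putting it together: 4-bromo-2-chloro-3-methylhexane.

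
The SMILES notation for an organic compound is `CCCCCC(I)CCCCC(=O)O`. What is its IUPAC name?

Counting along the main chain through the –COOH group gives 11 carbons: the parent is undecane.
The highest-priority functional group is a carboxylic acid (terminal –COOH), so the name ends in -oic acid.
The numbering direction is chosen so that the carboxylic acid carbon is C-1 by definition.
With this numbering: an iodo group at C-6.
Putting it together: 6-iodoundecanoic acid.

6-iodoundecanoic acid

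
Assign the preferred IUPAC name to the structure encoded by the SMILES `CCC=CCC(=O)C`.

The longest carbon chain that includes the carbonyl and the multiple bond has 7 carbons, so the parent hydride is heptane.
A ketone (C=O on an internal carbon) is the principal characteristic group, giving the suffix -one.
There is one C=C double bond, indicated by the ending -ene.
The numbering direction is chosen so that numbering from this end puts the carbonyl group at C-2 rather than C-6.
With this numbering: the carbonyl at C-2; the double bond between C-4 and C-5.
The name is hept-4-en-2-one.

hept-4-en-2-one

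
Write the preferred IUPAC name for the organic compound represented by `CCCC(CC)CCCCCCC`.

4-ethylundecane

The longest carbon chain is 11 atoms: the parent is undecane.
Number the chain so that the substituent locant set {4} is lower than {8} at the first point of difference.
This places an ethyl group at C-4.
Putting it together: 4-ethylundecane.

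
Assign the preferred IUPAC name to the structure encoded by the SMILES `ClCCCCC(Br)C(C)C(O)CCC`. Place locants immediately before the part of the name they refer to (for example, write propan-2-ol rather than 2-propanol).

Counting along the main chain through the –OH group gives 10 carbons: the parent is decane.
The principal characteristic group is an alcohol (–OH), named with the suffix -ol.
Number the chain so that numbering from this end puts the hydroxyl group at C-4 rather than C-7.
That gives the hydroxyl at C-4; a bromo group at C-6; a chloro group at C-10; a methyl group at C-5.
The substituents are ordered alphabetically, ignoring any di-/tri- multipliers.
The name is 6-bromo-10-chloro-5-methyldecan-4-ol.

6-bromo-10-chloro-5-methyldecan-4-ol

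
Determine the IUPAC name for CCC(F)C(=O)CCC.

The longest chain bearing the carbonyl is 7 carbons long (heptane).
A ketone (C=O on an internal carbon) is the principal characteristic group, giving the suffix -one.
Choose the numbering such that the substituent locant set {3} is lower than {5} at the first point of difference.
This places the carbonyl at C-4; a fluoro group at C-3.
Putting it together: 3-fluoroheptan-4-one.

3-fluoroheptan-4-one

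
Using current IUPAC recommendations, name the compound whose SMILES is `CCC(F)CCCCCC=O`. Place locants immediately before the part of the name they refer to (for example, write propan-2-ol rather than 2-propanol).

7-fluorononanal

The longest carbon chain that includes the –CHO group has 9 carbons, so the parent hydride is nonane.
An aldehyde (terminal –CHO) is the principal characteristic group, giving the suffix -al.
Number the chain so that the aldehyde carbon is C-1 by definition.
That gives a fluoro group at C-7.
The name is 7-fluorononanal.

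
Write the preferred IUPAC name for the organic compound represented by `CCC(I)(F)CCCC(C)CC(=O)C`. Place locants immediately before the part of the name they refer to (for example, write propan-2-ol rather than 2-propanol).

8-fluoro-8-iodo-4-methyldecan-2-one

Counting along the main chain through the carbonyl gives 10 carbons: the parent is decane.
The highest-priority functional group is a ketone (C=O on an internal carbon), so the name ends in -one.
The numbering direction is chosen so that numbering from this end puts the carbonyl group at C-2 rather than C-9.
With this numbering: the carbonyl at C-2; a fluoro group at C-8; an iodo group at C-8; a methyl group at C-4.
Prefixes are listed alphabetically: fluoro, iodo, methyl.
The name is 8-fluoro-8-iodo-4-methyldecan-2-one.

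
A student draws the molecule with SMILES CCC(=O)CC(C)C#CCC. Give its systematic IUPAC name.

5-methylnon-6-yn-3-one

The longest chain bearing the carbonyl and the multiple bond is 9 carbons long (nonane).
The highest-priority functional group is a ketone (C=O on an internal carbon), so the name ends in -one.
A C≡C triple bond in the chain gives the infix -yne-.
Number the chain so that numbering from this end puts the carbonyl group at C-3 rather than C-7.
This places the carbonyl at C-3; the triple bond between C-6 and C-7; a methyl group at C-5.
The name is 5-methylnon-6-yn-3-one.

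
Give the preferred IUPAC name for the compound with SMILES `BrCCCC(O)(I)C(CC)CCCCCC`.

The longest chain bearing the –OH group is 11 carbons long (undecane).
An alcohol (–OH) is the principal characteristic group, giving the suffix -ol.
The numbering direction is chosen so that numbering from this end puts the hydroxyl group at C-4 rather than C-8.
That gives the hydroxyl at C-4; a bromo group at C-1; an ethyl group at C-5; an iodo group at C-4.
The substituents are ordered alphabetically, ignoring any di-/tri- multipliers.
The name is 1-bromo-5-ethyl-4-iodoundecan-4-ol.

1-bromo-5-ethyl-4-iodoundecan-4-ol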